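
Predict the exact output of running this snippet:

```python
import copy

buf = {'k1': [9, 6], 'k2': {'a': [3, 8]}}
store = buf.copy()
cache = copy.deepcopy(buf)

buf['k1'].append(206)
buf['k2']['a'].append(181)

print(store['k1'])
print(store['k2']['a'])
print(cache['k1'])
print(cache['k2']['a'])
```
[9, 6, 206]
[3, 8, 181]
[9, 6]
[3, 8]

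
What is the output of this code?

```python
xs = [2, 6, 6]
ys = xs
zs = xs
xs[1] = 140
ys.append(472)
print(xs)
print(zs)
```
[2, 140, 6, 472]
[2, 140, 6, 472]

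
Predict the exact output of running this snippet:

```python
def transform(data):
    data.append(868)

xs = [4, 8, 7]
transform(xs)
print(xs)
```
[4, 8, 7, 868]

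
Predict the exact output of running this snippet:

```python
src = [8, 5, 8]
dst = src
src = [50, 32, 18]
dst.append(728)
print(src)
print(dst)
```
[50, 32, 18]
[8, 5, 8, 728]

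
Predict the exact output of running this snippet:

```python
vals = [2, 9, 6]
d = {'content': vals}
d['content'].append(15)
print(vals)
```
[2, 9, 6, 15]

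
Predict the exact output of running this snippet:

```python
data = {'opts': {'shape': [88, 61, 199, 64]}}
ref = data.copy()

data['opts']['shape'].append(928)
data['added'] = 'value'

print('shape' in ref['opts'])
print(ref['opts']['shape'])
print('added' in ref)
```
True
[88, 61, 199, 64, 928]
False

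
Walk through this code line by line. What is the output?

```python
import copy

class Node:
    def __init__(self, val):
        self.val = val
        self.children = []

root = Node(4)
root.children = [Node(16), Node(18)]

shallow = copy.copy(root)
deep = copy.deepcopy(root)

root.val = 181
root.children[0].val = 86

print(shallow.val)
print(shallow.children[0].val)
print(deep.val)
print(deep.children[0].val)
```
4
86
4
16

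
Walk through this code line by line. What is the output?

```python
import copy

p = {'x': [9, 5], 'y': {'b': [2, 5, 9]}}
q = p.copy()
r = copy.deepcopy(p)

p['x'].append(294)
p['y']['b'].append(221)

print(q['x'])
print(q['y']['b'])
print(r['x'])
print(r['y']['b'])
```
[9, 5, 294]
[2, 5, 9, 221]
[9, 5]
[2, 5, 9]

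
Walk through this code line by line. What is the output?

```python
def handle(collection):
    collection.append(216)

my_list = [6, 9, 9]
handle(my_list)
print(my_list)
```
[6, 9, 9, 216]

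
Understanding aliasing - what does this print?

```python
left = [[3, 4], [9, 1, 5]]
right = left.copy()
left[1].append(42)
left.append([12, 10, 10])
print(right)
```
[[3, 4], [9, 1, 5, 42]]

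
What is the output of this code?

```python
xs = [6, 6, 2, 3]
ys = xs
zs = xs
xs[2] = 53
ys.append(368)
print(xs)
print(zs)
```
[6, 6, 53, 3, 368]
[6, 6, 53, 3, 368]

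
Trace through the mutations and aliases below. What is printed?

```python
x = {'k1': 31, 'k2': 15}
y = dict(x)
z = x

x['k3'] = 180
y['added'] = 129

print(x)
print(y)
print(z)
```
{'k1': 31, 'k2': 15, 'k3': 180}
{'k1': 31, 'k2': 15, 'added': 129}
{'k1': 31, 'k2': 15, 'k3': 180}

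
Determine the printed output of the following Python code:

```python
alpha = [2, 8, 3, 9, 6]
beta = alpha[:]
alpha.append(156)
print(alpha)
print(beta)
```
[2, 8, 3, 9, 6, 156]
[2, 8, 3, 9, 6]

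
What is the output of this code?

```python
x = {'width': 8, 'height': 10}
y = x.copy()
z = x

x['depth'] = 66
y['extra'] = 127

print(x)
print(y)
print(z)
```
{'width': 8, 'height': 10, 'depth': 66}
{'width': 8, 'height': 10, 'extra': 127}
{'width': 8, 'height': 10, 'depth': 66}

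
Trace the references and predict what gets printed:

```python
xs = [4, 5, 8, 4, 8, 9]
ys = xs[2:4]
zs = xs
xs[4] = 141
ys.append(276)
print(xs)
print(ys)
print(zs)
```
[4, 5, 8, 4, 141, 9]
[8, 4, 276]
[4, 5, 8, 4, 141, 9]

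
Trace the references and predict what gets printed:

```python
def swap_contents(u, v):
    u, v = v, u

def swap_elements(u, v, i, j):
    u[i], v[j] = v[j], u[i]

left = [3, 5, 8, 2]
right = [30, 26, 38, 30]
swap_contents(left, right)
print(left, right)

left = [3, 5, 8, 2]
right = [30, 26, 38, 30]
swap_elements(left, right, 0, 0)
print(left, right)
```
[3, 5, 8, 2] [30, 26, 38, 30]
[30, 5, 8, 2] [3, 26, 38, 30]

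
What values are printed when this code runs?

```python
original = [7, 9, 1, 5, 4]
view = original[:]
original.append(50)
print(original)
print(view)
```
[7, 9, 1, 5, 4, 50]
[7, 9, 1, 5, 4]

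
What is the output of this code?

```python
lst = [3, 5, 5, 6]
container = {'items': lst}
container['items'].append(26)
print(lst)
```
[3, 5, 5, 6, 26]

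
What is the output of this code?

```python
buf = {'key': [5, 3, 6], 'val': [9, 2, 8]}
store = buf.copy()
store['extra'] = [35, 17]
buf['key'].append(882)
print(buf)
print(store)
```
{'key': [5, 3, 6, 882], 'val': [9, 2, 8]}
{'key': [5, 3, 6, 882], 'val': [9, 2, 8], 'extra': [35, 17]}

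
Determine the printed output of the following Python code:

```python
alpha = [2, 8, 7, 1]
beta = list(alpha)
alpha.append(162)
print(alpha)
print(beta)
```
[2, 8, 7, 1, 162]
[2, 8, 7, 1]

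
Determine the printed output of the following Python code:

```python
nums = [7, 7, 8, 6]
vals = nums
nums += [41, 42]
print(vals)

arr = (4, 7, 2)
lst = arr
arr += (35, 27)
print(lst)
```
[7, 7, 8, 6, 41, 42]
(4, 7, 2)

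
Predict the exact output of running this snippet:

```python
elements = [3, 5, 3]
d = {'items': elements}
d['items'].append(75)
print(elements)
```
[3, 5, 3, 75]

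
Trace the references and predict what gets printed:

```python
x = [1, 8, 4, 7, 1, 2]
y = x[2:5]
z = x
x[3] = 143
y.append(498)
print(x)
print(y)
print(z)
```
[1, 8, 4, 143, 1, 2]
[4, 7, 1, 498]
[1, 8, 4, 143, 1, 2]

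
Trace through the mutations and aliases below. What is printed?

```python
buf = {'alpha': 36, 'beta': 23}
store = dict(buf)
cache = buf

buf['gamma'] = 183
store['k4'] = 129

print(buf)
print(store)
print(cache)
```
{'alpha': 36, 'beta': 23, 'gamma': 183}
{'alpha': 36, 'beta': 23, 'k4': 129}
{'alpha': 36, 'beta': 23, 'gamma': 183}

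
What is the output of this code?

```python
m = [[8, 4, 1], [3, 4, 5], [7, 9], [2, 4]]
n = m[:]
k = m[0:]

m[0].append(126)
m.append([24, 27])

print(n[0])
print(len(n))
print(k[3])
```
[8, 4, 1, 126]
4
[2, 4]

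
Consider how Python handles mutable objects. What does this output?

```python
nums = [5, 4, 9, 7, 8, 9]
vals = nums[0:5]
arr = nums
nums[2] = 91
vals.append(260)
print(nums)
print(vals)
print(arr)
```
[5, 4, 91, 7, 8, 9]
[5, 4, 9, 7, 8, 260]
[5, 4, 91, 7, 8, 9]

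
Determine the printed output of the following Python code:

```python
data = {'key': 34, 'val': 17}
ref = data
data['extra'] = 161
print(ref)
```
{'key': 34, 'val': 17, 'extra': 161}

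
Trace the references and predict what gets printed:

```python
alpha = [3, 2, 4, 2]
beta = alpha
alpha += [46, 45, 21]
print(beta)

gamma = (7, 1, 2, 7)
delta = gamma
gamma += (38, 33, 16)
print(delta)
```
[3, 2, 4, 2, 46, 45, 21]
(7, 1, 2, 7)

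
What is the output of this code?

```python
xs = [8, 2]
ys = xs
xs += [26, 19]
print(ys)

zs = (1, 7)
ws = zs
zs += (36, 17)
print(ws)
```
[8, 2, 26, 19]
(1, 7)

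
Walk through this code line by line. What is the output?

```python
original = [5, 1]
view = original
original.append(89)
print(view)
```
[5, 1, 89]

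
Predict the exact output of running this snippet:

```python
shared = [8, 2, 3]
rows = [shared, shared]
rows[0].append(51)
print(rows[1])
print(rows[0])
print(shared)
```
[8, 2, 3, 51]
[8, 2, 3, 51]
[8, 2, 3, 51]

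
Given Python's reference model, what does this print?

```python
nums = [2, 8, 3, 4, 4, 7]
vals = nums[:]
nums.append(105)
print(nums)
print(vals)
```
[2, 8, 3, 4, 4, 7, 105]
[2, 8, 3, 4, 4, 7]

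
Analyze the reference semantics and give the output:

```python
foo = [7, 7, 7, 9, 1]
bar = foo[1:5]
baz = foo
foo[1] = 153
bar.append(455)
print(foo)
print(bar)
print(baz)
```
[7, 153, 7, 9, 1]
[7, 7, 9, 1, 455]
[7, 153, 7, 9, 1]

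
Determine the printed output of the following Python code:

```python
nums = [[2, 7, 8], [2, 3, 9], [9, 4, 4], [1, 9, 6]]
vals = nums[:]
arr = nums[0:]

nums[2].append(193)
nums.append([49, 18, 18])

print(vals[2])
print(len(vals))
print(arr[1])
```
[9, 4, 4, 193]
4
[2, 3, 9]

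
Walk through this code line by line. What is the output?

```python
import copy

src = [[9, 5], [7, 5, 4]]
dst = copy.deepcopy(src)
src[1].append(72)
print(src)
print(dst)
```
[[9, 5], [7, 5, 4, 72]]
[[9, 5], [7, 5, 4]]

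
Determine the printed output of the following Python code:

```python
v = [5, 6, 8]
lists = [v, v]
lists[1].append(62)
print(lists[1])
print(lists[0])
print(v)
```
[5, 6, 8, 62]
[5, 6, 8, 62]
[5, 6, 8, 62]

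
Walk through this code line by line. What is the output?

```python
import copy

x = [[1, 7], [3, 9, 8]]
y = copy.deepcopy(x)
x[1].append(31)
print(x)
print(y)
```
[[1, 7], [3, 9, 8, 31]]
[[1, 7], [3, 9, 8]]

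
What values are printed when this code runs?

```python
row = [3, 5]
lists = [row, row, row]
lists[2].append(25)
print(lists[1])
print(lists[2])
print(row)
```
[3, 5, 25]
[3, 5, 25]
[3, 5, 25]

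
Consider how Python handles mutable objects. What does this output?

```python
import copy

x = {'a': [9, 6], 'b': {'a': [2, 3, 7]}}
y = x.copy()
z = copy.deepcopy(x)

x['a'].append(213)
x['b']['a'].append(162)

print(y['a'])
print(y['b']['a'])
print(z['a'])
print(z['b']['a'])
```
[9, 6, 213]
[2, 3, 7, 162]
[9, 6]
[2, 3, 7]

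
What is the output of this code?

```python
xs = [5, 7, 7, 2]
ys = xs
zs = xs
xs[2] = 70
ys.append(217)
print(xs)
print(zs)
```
[5, 7, 70, 2, 217]
[5, 7, 70, 2, 217]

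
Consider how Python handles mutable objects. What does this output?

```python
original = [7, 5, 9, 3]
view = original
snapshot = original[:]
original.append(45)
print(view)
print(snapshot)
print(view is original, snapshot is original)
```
[7, 5, 9, 3, 45]
[7, 5, 9, 3]
True False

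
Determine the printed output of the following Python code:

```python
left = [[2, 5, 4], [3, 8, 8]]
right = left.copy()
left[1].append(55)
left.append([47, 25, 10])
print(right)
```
[[2, 5, 4], [3, 8, 8, 55]]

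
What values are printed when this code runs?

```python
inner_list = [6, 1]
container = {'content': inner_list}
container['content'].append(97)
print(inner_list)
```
[6, 1, 97]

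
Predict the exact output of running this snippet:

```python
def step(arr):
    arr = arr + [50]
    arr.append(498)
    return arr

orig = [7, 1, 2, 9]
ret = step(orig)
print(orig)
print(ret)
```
[7, 1, 2, 9]
[7, 1, 2, 9, 50, 498]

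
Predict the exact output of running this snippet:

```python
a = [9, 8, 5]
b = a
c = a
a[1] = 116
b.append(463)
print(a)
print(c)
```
[9, 116, 5, 463]
[9, 116, 5, 463]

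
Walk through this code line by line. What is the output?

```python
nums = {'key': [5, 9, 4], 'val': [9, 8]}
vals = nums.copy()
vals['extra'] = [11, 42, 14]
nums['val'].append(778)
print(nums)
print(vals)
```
{'key': [5, 9, 4], 'val': [9, 8, 778]}
{'key': [5, 9, 4], 'val': [9, 8, 778], 'extra': [11, 42, 14]}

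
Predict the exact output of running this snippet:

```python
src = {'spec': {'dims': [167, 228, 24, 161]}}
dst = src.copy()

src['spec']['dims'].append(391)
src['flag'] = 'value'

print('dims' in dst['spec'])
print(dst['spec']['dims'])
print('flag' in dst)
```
True
[167, 228, 24, 161, 391]
False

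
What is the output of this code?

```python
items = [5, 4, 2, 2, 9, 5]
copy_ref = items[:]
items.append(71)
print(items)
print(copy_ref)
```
[5, 4, 2, 2, 9, 5, 71]
[5, 4, 2, 2, 9, 5]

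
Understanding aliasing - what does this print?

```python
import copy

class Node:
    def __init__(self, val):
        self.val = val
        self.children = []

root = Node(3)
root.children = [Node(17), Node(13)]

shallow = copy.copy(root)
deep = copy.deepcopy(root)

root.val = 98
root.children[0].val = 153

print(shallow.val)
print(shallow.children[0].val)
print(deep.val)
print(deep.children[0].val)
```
3
153
3
17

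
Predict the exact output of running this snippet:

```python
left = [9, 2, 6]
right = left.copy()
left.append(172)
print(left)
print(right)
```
[9, 2, 6, 172]
[9, 2, 6]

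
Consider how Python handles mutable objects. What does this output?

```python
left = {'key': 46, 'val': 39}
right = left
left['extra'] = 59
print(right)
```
{'key': 46, 'val': 39, 'extra': 59}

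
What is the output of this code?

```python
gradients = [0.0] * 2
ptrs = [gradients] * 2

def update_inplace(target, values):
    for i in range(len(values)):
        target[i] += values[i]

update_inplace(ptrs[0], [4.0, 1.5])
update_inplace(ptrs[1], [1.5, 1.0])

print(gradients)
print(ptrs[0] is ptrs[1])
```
[5.5, 2.5]
True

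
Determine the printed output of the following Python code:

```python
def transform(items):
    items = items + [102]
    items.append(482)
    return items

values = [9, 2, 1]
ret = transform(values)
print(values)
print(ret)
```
[9, 2, 1]
[9, 2, 1, 102, 482]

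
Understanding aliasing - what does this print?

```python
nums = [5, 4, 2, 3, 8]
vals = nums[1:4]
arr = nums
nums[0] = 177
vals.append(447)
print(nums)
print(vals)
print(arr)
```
[177, 4, 2, 3, 8]
[4, 2, 3, 447]
[177, 4, 2, 3, 8]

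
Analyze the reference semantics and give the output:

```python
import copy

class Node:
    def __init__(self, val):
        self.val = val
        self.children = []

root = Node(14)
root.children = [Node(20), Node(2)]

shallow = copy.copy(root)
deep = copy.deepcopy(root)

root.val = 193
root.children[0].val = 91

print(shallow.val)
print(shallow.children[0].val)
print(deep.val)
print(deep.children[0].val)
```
14
91
14
20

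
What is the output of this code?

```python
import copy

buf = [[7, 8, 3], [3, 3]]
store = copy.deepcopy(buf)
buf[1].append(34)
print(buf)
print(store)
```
[[7, 8, 3], [3, 3, 34]]
[[7, 8, 3], [3, 3]]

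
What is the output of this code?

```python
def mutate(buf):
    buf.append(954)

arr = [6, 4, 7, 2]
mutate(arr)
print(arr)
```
[6, 4, 7, 2, 954]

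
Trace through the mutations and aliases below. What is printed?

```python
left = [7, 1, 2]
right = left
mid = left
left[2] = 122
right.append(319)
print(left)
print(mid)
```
[7, 1, 122, 319]
[7, 1, 122, 319]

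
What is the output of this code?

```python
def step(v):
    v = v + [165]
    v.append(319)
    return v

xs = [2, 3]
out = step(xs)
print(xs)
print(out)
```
[2, 3]
[2, 3, 165, 319]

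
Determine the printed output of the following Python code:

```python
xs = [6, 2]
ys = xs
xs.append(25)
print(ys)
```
[6, 2, 25]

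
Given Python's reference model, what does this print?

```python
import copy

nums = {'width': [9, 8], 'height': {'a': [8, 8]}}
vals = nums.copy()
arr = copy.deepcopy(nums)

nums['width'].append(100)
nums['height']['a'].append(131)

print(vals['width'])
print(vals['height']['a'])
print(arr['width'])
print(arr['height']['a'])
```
[9, 8, 100]
[8, 8, 131]
[9, 8]
[8, 8]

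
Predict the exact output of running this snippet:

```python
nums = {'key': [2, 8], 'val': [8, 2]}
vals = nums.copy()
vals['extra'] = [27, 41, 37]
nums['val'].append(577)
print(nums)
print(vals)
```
{'key': [2, 8], 'val': [8, 2, 577]}
{'key': [2, 8], 'val': [8, 2, 577], 'extra': [27, 41, 37]}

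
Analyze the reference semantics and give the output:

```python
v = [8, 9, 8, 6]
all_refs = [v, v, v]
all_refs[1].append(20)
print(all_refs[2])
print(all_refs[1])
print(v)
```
[8, 9, 8, 6, 20]
[8, 9, 8, 6, 20]
[8, 9, 8, 6, 20]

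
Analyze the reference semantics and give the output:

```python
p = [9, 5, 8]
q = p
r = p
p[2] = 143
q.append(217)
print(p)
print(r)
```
[9, 5, 143, 217]
[9, 5, 143, 217]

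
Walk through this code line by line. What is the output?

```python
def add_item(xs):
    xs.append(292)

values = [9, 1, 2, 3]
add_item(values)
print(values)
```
[9, 1, 2, 3, 292]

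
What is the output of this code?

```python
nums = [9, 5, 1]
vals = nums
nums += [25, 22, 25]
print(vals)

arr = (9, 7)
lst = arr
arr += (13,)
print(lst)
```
[9, 5, 1, 25, 22, 25]
(9, 7)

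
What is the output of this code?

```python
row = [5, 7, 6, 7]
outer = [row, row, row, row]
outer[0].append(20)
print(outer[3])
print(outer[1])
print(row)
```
[5, 7, 6, 7, 20]
[5, 7, 6, 7, 20]
[5, 7, 6, 7, 20]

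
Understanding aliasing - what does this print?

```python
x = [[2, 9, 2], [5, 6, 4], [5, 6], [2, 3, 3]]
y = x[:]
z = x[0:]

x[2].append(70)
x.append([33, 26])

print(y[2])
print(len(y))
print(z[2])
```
[5, 6, 70]
4
[5, 6, 70]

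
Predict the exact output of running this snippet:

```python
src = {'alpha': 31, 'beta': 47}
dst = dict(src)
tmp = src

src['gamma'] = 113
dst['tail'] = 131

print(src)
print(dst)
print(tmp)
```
{'alpha': 31, 'beta': 47, 'gamma': 113}
{'alpha': 31, 'beta': 47, 'tail': 131}
{'alpha': 31, 'beta': 47, 'gamma': 113}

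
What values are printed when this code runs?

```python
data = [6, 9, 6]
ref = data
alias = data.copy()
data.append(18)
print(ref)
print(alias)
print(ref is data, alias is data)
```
[6, 9, 6, 18]
[6, 9, 6]
True False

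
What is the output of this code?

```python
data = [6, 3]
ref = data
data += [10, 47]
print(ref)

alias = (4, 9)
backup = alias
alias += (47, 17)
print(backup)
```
[6, 3, 10, 47]
(4, 9)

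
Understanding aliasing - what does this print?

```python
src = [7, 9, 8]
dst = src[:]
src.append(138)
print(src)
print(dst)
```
[7, 9, 8, 138]
[7, 9, 8]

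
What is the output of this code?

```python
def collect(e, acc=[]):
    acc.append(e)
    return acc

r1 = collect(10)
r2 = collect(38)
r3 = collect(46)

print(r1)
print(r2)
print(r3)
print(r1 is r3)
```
[10, 38, 46]
[10, 38, 46]
[10, 38, 46]
True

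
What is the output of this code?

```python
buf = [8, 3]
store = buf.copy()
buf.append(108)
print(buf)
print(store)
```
[8, 3, 108]
[8, 3]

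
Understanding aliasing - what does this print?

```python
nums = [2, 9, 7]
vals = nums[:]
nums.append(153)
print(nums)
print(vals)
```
[2, 9, 7, 153]
[2, 9, 7]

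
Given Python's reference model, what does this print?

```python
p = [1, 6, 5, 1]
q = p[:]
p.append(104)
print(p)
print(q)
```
[1, 6, 5, 1, 104]
[1, 6, 5, 1]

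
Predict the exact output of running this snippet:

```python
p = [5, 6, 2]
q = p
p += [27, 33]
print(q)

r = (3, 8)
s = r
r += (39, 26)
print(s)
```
[5, 6, 2, 27, 33]
(3, 8)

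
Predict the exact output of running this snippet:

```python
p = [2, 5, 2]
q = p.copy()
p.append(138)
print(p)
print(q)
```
[2, 5, 2, 138]
[2, 5, 2]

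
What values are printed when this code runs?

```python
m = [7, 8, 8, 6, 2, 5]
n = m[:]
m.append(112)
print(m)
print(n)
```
[7, 8, 8, 6, 2, 5, 112]
[7, 8, 8, 6, 2, 5]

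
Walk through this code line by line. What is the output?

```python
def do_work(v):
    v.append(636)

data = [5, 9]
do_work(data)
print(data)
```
[5, 9, 636]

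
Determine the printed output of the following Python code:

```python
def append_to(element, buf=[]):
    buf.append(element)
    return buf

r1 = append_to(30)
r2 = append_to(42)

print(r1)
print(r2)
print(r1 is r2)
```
[30, 42]
[30, 42]
True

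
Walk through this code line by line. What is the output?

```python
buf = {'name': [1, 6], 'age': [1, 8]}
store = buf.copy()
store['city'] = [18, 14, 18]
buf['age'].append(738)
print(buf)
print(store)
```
{'name': [1, 6], 'age': [1, 8, 738]}
{'name': [1, 6], 'age': [1, 8, 738], 'city': [18, 14, 18]}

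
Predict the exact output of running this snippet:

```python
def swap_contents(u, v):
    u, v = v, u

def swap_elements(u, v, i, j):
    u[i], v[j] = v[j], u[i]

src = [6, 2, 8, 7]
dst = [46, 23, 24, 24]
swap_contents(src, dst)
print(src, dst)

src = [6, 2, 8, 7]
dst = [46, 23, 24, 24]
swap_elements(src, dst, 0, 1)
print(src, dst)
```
[6, 2, 8, 7] [46, 23, 24, 24]
[23, 2, 8, 7] [46, 6, 24, 24]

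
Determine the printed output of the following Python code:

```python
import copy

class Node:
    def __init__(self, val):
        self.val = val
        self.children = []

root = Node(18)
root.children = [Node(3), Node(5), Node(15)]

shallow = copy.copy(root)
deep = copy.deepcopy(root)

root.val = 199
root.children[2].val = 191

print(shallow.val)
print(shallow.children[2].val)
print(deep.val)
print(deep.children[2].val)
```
18
191
18
15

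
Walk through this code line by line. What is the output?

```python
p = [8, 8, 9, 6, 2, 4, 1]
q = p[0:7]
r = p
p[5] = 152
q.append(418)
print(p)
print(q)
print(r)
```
[8, 8, 9, 6, 2, 152, 1]
[8, 8, 9, 6, 2, 4, 1, 418]
[8, 8, 9, 6, 2, 152, 1]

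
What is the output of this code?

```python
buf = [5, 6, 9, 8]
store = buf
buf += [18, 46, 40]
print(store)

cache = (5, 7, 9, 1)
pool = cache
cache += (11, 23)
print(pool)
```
[5, 6, 9, 8, 18, 46, 40]
(5, 7, 9, 1)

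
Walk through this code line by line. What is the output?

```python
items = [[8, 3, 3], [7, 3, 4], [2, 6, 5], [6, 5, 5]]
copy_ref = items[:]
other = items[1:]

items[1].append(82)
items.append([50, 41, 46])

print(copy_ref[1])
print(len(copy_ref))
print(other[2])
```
[7, 3, 4, 82]
4
[6, 5, 5]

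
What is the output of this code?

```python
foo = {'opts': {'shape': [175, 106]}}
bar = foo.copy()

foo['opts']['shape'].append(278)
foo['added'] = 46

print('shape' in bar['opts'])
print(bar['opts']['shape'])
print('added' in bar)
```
True
[175, 106, 278]
False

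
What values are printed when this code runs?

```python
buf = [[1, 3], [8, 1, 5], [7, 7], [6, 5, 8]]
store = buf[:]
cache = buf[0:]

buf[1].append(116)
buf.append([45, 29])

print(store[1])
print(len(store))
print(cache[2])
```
[8, 1, 5, 116]
4
[7, 7]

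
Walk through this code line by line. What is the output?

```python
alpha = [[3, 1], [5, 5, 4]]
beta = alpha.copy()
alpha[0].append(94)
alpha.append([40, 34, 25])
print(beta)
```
[[3, 1, 94], [5, 5, 4]]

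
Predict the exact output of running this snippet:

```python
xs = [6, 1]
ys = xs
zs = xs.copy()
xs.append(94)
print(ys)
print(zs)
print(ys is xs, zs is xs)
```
[6, 1, 94]
[6, 1]
True False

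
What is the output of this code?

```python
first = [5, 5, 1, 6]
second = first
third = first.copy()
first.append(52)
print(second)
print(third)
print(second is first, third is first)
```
[5, 5, 1, 6, 52]
[5, 5, 1, 6]
True False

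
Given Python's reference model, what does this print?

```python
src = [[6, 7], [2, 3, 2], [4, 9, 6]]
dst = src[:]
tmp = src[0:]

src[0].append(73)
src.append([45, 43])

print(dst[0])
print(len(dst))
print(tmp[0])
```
[6, 7, 73]
3
[6, 7, 73]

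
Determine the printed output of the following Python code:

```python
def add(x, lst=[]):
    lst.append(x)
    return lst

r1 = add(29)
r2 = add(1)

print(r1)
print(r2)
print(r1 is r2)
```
[29, 1]
[29, 1]
True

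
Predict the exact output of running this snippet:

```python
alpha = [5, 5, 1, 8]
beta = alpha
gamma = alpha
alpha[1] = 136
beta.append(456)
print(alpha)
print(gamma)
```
[5, 136, 1, 8, 456]
[5, 136, 1, 8, 456]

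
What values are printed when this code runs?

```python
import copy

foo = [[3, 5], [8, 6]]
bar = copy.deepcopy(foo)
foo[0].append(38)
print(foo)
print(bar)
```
[[3, 5, 38], [8, 6]]
[[3, 5], [8, 6]]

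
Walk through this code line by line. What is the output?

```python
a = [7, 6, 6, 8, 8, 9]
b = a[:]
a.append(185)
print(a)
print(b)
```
[7, 6, 6, 8, 8, 9, 185]
[7, 6, 6, 8, 8, 9]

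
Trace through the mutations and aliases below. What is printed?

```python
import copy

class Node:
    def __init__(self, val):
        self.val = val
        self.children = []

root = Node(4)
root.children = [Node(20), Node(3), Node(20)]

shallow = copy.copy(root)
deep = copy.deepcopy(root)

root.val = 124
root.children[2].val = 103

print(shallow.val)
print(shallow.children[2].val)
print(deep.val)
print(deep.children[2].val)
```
4
103
4
20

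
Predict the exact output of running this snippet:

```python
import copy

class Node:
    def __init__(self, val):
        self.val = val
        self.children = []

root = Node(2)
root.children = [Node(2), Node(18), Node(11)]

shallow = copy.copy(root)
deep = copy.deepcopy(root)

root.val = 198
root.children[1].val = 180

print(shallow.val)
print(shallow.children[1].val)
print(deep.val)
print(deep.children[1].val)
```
2
180
2
18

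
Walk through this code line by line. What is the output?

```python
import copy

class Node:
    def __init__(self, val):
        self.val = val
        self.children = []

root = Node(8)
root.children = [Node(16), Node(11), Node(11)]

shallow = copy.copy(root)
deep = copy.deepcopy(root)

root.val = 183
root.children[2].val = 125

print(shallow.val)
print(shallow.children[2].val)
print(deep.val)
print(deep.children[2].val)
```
8
125
8
11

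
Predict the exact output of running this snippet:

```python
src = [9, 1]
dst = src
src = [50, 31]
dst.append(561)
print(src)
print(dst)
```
[50, 31]
[9, 1, 561]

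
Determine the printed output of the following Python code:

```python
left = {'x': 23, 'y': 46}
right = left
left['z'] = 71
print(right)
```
{'x': 23, 'y': 46, 'z': 71}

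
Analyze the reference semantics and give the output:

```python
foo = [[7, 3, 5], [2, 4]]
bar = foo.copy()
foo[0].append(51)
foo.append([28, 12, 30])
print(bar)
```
[[7, 3, 5, 51], [2, 4]]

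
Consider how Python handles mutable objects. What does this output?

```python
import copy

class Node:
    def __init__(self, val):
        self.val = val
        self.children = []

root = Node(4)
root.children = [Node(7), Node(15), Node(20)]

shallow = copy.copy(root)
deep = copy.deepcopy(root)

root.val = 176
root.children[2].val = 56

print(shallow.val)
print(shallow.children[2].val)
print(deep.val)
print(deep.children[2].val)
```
4
56
4
20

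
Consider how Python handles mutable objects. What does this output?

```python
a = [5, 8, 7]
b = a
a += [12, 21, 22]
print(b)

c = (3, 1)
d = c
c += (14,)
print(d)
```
[5, 8, 7, 12, 21, 22]
(3, 1)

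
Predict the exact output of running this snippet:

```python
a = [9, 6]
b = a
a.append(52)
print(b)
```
[9, 6, 52]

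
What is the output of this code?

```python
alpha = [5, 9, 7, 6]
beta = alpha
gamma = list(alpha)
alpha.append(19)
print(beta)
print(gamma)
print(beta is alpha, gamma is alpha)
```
[5, 9, 7, 6, 19]
[5, 9, 7, 6]
True False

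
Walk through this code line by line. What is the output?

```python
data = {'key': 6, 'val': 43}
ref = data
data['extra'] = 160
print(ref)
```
{'key': 6, 'val': 43, 'extra': 160}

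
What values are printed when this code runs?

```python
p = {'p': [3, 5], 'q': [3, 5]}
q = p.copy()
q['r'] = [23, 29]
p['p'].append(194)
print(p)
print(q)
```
{'p': [3, 5, 194], 'q': [3, 5]}
{'p': [3, 5, 194], 'q': [3, 5], 'r': [23, 29]}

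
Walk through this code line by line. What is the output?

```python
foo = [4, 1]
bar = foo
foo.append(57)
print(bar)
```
[4, 1, 57]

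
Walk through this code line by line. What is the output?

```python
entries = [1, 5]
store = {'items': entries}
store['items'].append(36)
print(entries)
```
[1, 5, 36]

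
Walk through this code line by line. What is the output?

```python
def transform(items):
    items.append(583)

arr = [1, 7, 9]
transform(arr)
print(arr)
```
[1, 7, 9, 583]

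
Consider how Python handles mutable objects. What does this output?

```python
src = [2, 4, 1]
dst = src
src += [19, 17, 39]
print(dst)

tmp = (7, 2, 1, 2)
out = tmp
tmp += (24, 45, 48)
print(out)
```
[2, 4, 1, 19, 17, 39]
(7, 2, 1, 2)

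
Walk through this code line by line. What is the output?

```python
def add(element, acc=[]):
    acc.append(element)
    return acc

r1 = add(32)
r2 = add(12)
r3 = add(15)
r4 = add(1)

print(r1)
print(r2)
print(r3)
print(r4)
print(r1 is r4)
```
[32, 12, 15, 1]
[32, 12, 15, 1]
[32, 12, 15, 1]
[32, 12, 15, 1]
True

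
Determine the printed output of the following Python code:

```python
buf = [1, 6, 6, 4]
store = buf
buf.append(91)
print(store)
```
[1, 6, 6, 4, 91]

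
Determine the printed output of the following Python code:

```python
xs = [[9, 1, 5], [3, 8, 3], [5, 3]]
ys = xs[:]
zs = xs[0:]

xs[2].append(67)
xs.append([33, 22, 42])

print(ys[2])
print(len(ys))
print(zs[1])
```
[5, 3, 67]
3
[3, 8, 3]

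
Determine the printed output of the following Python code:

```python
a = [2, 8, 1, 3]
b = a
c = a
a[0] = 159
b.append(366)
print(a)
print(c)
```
[159, 8, 1, 3, 366]
[159, 8, 1, 3, 366]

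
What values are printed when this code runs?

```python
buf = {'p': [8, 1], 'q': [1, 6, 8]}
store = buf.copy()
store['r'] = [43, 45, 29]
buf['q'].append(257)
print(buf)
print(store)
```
{'p': [8, 1], 'q': [1, 6, 8, 257]}
{'p': [8, 1], 'q': [1, 6, 8, 257], 'r': [43, 45, 29]}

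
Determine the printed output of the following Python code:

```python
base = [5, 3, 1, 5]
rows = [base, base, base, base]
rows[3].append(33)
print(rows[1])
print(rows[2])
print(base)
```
[5, 3, 1, 5, 33]
[5, 3, 1, 5, 33]
[5, 3, 1, 5, 33]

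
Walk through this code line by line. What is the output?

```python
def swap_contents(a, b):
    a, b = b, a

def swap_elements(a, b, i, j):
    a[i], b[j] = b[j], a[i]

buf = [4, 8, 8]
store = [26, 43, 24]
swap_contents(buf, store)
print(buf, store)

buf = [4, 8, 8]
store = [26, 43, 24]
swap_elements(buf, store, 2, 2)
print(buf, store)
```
[4, 8, 8] [26, 43, 24]
[4, 8, 24] [26, 43, 8]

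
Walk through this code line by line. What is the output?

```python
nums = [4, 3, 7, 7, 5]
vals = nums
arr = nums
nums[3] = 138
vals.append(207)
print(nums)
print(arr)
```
[4, 3, 7, 138, 5, 207]
[4, 3, 7, 138, 5, 207]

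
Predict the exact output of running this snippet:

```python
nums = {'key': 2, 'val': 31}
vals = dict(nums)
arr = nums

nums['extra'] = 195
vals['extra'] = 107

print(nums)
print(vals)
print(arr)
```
{'key': 2, 'val': 31, 'extra': 195}
{'key': 2, 'val': 31, 'extra': 107}
{'key': 2, 'val': 31, 'extra': 195}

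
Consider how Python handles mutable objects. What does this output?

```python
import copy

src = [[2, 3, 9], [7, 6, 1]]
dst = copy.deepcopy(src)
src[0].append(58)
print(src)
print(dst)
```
[[2, 3, 9, 58], [7, 6, 1]]
[[2, 3, 9], [7, 6, 1]]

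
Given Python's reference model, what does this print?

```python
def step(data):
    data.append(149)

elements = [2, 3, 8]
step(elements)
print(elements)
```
[2, 3, 8, 149]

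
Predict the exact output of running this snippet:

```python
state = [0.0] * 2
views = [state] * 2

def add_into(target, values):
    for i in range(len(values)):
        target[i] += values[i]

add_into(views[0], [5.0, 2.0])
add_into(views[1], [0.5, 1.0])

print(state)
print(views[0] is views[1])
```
[5.5, 3.0]
True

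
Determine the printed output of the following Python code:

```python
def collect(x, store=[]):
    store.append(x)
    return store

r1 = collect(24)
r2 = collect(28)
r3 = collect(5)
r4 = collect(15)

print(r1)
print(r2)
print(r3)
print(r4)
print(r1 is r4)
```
[24, 28, 5, 15]
[24, 28, 5, 15]
[24, 28, 5, 15]
[24, 28, 5, 15]
True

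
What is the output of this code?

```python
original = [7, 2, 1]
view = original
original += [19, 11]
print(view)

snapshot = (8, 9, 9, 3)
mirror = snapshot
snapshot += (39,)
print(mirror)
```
[7, 2, 1, 19, 11]
(8, 9, 9, 3)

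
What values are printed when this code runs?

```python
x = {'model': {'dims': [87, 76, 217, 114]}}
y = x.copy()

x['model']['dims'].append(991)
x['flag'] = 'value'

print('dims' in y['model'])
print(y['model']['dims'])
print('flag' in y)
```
True
[87, 76, 217, 114, 991]
False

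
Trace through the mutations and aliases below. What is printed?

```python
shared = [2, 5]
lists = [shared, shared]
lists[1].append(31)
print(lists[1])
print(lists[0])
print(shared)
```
[2, 5, 31]
[2, 5, 31]
[2, 5, 31]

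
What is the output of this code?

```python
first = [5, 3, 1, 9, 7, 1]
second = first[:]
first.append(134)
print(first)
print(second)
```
[5, 3, 1, 9, 7, 1, 134]
[5, 3, 1, 9, 7, 1]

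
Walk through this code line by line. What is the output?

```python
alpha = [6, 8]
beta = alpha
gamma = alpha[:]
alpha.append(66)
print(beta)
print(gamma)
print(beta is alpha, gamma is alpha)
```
[6, 8, 66]
[6, 8]
True False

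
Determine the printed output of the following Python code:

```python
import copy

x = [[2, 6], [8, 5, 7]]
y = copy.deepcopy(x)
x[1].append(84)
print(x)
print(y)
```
[[2, 6], [8, 5, 7, 84]]
[[2, 6], [8, 5, 7]]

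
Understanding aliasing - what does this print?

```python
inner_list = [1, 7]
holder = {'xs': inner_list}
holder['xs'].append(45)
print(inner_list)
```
[1, 7, 45]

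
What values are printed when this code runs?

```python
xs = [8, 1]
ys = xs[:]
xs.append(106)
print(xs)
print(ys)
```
[8, 1, 106]
[8, 1]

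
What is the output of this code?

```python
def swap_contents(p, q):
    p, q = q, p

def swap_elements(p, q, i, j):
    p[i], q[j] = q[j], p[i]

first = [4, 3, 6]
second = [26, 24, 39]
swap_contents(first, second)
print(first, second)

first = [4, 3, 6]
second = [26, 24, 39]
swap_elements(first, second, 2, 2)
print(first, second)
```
[4, 3, 6] [26, 24, 39]
[4, 3, 39] [26, 24, 6]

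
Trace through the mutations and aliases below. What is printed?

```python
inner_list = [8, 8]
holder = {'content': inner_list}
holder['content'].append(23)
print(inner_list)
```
[8, 8, 23]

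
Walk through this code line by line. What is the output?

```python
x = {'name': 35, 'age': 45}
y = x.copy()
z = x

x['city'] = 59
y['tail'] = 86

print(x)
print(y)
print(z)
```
{'name': 35, 'age': 45, 'city': 59}
{'name': 35, 'age': 45, 'tail': 86}
{'name': 35, 'age': 45, 'city': 59}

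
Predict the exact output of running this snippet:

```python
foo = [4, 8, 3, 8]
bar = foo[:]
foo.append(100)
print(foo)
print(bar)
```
[4, 8, 3, 8, 100]
[4, 8, 3, 8]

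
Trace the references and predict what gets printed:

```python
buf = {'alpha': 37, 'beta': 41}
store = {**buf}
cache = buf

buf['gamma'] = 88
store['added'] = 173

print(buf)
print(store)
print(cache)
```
{'alpha': 37, 'beta': 41, 'gamma': 88}
{'alpha': 37, 'beta': 41, 'added': 173}
{'alpha': 37, 'beta': 41, 'gamma': 88}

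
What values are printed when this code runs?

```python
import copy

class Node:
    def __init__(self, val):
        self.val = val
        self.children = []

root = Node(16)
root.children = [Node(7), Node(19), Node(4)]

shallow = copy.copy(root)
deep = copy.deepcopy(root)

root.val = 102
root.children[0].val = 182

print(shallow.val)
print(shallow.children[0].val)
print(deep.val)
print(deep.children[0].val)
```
16
182
16
7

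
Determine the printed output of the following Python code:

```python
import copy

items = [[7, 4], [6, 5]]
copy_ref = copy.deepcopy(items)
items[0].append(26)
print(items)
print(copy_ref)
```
[[7, 4, 26], [6, 5]]
[[7, 4], [6, 5]]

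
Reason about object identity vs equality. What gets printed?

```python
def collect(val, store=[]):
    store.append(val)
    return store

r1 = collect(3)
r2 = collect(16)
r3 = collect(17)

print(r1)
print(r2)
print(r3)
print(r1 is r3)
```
[3, 16, 17]
[3, 16, 17]
[3, 16, 17]
True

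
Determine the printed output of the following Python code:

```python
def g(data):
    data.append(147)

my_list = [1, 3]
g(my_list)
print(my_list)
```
[1, 3, 147]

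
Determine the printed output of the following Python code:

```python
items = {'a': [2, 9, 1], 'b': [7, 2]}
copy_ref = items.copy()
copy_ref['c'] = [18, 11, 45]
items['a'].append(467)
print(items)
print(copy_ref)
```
{'a': [2, 9, 1, 467], 'b': [7, 2]}
{'a': [2, 9, 1, 467], 'b': [7, 2], 'c': [18, 11, 45]}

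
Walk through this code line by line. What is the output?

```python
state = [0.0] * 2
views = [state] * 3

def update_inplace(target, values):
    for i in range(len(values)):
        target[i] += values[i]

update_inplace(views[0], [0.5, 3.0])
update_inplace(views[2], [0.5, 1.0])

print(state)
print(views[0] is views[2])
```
[1.0, 4.0]
True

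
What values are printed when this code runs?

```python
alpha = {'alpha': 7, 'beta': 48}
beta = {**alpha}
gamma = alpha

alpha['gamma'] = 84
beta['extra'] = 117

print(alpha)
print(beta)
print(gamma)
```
{'alpha': 7, 'beta': 48, 'gamma': 84}
{'alpha': 7, 'beta': 48, 'extra': 117}
{'alpha': 7, 'beta': 48, 'gamma': 84}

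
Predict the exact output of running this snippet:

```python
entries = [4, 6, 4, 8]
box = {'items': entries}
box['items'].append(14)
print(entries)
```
[4, 6, 4, 8, 14]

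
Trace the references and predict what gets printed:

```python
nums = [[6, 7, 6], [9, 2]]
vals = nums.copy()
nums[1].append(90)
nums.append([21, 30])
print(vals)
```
[[6, 7, 6], [9, 2, 90]]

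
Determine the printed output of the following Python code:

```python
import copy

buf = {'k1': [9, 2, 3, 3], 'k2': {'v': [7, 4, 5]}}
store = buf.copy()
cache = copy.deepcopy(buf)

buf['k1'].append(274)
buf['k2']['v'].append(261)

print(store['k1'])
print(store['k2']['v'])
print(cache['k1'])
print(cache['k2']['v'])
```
[9, 2, 3, 3, 274]
[7, 4, 5, 261]
[9, 2, 3, 3]
[7, 4, 5]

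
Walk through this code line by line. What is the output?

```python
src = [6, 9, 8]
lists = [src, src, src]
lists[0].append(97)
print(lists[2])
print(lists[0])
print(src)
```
[6, 9, 8, 97]
[6, 9, 8, 97]
[6, 9, 8, 97]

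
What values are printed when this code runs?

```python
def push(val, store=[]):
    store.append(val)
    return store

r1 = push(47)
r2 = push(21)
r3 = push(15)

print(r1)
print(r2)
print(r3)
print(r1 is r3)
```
[47, 21, 15]
[47, 21, 15]
[47, 21, 15]
True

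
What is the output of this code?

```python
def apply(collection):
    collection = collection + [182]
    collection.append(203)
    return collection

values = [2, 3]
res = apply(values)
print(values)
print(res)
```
[2, 3]
[2, 3, 182, 203]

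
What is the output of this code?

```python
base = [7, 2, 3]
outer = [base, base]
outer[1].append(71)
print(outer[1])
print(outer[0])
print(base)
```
[7, 2, 3, 71]
[7, 2, 3, 71]
[7, 2, 3, 71]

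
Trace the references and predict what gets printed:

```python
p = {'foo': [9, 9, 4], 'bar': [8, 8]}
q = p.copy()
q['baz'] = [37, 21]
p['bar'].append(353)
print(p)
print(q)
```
{'foo': [9, 9, 4], 'bar': [8, 8, 353]}
{'foo': [9, 9, 4], 'bar': [8, 8, 353], 'baz': [37, 21]}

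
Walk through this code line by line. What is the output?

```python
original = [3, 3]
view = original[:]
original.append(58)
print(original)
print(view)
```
[3, 3, 58]
[3, 3]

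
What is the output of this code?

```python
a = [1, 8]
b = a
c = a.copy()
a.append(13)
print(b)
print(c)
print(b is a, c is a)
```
[1, 8, 13]
[1, 8]
True False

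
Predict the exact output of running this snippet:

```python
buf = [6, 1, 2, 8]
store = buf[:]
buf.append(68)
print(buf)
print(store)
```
[6, 1, 2, 8, 68]
[6, 1, 2, 8]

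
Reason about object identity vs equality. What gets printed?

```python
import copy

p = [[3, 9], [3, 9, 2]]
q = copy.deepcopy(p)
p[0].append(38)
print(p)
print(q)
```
[[3, 9, 38], [3, 9, 2]]
[[3, 9], [3, 9, 2]]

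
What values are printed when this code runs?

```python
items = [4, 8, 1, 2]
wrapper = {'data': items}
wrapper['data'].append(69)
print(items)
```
[4, 8, 1, 2, 69]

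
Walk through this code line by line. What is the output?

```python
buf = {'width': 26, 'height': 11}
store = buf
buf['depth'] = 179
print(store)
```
{'width': 26, 'height': 11, 'depth': 179}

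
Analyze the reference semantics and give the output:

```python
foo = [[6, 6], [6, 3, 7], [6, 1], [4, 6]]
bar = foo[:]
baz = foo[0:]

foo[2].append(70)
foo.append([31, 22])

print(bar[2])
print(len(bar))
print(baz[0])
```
[6, 1, 70]
4
[6, 6]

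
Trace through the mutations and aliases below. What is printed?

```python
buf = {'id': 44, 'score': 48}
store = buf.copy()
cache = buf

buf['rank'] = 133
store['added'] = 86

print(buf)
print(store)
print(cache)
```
{'id': 44, 'score': 48, 'rank': 133}
{'id': 44, 'score': 48, 'added': 86}
{'id': 44, 'score': 48, 'rank': 133}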